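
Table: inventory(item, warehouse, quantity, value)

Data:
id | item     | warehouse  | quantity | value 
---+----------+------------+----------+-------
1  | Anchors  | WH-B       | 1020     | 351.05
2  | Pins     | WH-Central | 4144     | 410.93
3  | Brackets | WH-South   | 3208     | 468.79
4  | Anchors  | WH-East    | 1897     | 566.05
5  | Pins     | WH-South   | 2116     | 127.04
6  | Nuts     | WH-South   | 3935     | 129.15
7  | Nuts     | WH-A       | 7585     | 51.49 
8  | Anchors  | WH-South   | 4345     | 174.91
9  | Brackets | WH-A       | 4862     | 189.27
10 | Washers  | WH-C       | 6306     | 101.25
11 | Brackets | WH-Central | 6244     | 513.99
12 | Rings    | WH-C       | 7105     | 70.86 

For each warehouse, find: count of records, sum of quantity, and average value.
SELECT warehouse,
       COUNT(*) as cnt,
       SUM(quantity) as total_quantity,
       AVG(value) as avg_value
FROM inventory
GROUP BY warehouse

Result:
  WH-A: 2 records, 12447 total quantity, 120.38 avg value
  WH-B: 1 records, 1020 total quantity, 351.05 avg value
  WH-C: 2 records, 13411 total quantity, 86.06 avg value
  WH-Central: 2 records, 10388 total quantity, 462.46 avg value
  WH-East: 1 records, 1897 total quantity, 566.05 avg value
  WH-South: 4 records, 13604 total quantity, 224.97 avg value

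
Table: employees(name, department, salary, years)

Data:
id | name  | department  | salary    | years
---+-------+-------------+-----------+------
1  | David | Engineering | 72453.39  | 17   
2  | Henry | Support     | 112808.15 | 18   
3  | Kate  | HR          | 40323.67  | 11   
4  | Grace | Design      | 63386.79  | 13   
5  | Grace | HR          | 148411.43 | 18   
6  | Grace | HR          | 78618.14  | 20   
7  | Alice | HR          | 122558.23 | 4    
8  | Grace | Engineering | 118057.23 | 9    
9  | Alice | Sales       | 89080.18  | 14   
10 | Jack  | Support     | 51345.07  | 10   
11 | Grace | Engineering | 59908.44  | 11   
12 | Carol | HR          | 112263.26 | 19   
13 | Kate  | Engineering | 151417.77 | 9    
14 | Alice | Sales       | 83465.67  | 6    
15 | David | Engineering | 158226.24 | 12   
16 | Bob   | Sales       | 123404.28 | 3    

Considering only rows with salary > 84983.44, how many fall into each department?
SELECT department, COUNT(*)
FROM employees
WHERE salary > 84983.44
GROUP BY department

Note: WHERE filters rows before grouping.

Result:
  Engineering: 3
  HR: 3
  Sales: 2
  Support: 1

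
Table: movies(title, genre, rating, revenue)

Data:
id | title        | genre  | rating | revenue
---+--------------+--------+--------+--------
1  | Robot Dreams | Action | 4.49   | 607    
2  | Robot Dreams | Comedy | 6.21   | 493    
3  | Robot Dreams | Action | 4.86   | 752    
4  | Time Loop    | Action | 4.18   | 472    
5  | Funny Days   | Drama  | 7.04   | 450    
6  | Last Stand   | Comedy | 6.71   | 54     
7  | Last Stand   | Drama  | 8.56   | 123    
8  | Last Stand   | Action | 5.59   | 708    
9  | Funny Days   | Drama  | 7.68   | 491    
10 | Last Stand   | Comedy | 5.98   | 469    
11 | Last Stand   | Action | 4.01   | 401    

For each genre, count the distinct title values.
SELECT genre, COUNT(DISTINCT title)
FROM movies
GROUP BY genre

Result:
  Action: 3 distinct
  Comedy: 2 distinct
  Drama: 2 distinct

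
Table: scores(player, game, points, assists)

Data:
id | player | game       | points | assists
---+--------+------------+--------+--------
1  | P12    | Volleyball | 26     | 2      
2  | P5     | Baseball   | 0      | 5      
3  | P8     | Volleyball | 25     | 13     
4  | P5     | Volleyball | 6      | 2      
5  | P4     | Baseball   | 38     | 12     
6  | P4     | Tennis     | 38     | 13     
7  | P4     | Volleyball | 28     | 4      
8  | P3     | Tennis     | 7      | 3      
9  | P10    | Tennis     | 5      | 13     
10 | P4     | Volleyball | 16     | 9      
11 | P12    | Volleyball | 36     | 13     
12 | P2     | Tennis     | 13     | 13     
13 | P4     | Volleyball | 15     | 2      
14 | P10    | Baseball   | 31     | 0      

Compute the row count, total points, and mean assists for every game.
SELECT game,
       COUNT(*) as cnt,
       SUM(points) as total_points,
       AVG(assists) as avg_assists
FROM scores
GROUP BY game

Result:
  Baseball: 3 records, 69 total points, 5.67 avg assists
  Tennis: 4 records, 63 total points, 10.50 avg assists
  Volleyball: 7 records, 152 total points, 6.43 avg assists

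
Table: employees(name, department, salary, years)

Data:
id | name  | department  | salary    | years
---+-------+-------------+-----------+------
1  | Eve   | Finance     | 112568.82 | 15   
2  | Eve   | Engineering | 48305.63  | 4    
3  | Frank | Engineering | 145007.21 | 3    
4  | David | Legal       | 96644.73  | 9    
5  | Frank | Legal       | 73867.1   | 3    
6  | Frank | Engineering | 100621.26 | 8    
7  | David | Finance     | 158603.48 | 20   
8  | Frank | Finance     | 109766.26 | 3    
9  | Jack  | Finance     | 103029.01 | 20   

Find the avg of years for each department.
SELECT department, AVG(years) as result
FROM employees
GROUP BY department

Result:
  Engineering: 5.00
  Finance: 14.50
  Legal: 6.00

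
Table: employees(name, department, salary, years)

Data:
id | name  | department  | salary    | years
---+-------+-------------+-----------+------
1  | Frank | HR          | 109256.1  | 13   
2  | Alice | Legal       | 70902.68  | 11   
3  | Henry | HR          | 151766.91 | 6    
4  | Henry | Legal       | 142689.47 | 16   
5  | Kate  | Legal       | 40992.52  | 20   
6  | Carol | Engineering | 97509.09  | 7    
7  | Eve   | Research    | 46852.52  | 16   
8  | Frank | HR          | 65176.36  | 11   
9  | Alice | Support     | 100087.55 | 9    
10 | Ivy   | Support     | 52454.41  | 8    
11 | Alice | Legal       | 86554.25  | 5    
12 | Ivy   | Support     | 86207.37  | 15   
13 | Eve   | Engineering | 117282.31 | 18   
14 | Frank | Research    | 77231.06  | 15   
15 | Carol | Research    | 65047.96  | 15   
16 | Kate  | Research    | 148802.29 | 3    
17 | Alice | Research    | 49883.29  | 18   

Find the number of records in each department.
SELECT department, COUNT(*) as count
FROM employees
GROUP BY department

Result:
  Engineering: 2
  HR: 3
  Legal: 4
  Research: 5
  Support: 3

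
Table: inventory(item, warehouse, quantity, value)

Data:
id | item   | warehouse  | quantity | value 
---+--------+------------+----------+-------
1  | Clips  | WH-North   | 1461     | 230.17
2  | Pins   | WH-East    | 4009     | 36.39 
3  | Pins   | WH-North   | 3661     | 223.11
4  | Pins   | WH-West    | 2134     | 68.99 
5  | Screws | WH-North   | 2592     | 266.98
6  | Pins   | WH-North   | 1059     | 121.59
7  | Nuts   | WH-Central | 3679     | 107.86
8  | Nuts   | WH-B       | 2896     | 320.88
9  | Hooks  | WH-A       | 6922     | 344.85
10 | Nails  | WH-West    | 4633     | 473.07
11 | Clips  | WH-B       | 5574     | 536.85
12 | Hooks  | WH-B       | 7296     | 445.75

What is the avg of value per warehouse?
SELECT warehouse, AVG(value) as result
FROM inventory
GROUP BY warehouse

Result:
  WH-A: 344.85
  WH-B: 434.49
  WH-Central: 107.86
  WH-East: 36.39
  WH-North: 210.46
  WH-West: 271.03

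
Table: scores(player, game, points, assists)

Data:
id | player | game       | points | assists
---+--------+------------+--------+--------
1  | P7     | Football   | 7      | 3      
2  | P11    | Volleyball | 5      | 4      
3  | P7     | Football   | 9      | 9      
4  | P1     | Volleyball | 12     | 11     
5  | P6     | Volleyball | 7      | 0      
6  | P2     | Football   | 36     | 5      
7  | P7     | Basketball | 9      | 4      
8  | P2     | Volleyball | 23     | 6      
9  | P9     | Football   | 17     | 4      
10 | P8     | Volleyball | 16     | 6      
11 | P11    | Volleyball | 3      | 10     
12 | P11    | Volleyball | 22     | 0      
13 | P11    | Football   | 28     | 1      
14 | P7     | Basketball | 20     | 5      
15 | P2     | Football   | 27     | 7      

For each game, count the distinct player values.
SELECT game, COUNT(DISTINCT player)
FROM scores
GROUP BY game

Result:
  Basketball: 1 distinct
  Football: 4 distinct
  Volleyball: 5 distinct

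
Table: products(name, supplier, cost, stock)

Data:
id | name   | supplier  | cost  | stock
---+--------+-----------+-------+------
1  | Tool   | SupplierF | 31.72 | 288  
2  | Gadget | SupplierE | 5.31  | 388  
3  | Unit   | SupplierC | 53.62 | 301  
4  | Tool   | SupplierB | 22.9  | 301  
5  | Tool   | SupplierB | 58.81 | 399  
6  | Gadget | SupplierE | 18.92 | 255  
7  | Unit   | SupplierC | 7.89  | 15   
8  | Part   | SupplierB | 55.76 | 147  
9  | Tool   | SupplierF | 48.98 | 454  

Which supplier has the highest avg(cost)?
SELECT supplier, AVG(cost) as val
FROM products
GROUP BY supplier
ORDER BY val DESC
LIMIT 1

Result: SupplierB with avg(cost) = 45.82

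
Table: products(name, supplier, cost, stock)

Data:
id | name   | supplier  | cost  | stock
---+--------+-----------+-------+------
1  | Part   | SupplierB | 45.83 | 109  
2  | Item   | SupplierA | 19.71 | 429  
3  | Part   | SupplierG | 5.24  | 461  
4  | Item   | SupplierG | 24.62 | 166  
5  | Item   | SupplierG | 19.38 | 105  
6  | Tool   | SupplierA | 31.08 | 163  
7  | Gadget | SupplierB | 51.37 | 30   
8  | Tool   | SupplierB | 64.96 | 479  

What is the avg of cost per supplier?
SELECT supplier, AVG(cost) as result
FROM products
GROUP BY supplier

Result:
  SupplierA: 25.40
  SupplierB: 54.05
  SupplierG: 16.41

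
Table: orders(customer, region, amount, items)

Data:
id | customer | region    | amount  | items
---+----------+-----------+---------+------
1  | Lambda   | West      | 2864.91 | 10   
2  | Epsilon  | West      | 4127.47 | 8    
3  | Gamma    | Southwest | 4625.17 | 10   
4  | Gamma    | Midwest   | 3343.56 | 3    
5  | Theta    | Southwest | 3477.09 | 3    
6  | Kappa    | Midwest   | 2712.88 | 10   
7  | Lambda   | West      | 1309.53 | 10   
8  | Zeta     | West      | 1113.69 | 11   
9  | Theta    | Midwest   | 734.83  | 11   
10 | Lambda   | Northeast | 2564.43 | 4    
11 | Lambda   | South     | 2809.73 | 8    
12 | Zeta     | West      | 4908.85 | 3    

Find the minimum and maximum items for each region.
SELECT region, MIN(items), MAX(items)
FROM orders
GROUP BY region

Result:
  Midwest: min=3, max=11
  Northeast: min=4, max=4
  South: min=8, max=8
  Southwest: min=3, max=10
  West: min=3, max=11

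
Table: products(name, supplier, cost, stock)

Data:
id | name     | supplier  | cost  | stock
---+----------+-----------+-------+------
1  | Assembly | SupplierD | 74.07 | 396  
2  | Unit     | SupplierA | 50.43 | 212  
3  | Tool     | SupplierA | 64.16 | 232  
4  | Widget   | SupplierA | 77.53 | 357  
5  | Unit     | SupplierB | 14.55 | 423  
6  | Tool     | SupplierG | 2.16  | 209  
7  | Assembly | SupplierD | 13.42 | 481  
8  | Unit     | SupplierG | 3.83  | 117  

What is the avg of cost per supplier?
SELECT supplier, AVG(cost) as result
FROM products
GROUP BY supplier

Result:
  SupplierA: 64.04
  SupplierB: 14.55
  SupplierD: 43.75
  SupplierG: 3.00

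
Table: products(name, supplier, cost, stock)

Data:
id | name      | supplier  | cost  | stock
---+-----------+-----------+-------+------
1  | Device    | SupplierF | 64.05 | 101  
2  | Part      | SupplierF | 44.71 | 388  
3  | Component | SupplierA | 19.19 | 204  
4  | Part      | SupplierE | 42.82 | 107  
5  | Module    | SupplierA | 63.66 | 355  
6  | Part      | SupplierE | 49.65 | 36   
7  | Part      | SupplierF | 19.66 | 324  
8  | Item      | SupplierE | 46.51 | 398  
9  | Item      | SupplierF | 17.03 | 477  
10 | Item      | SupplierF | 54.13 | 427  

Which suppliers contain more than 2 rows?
SELECT supplier, COUNT(*) as cnt
FROM products
GROUP BY supplier
HAVING COUNT(*) > 2

Result:
  SupplierE: 3
  SupplierF: 5

Note: HAVING filters groups after aggregation, WHERE filters rows before.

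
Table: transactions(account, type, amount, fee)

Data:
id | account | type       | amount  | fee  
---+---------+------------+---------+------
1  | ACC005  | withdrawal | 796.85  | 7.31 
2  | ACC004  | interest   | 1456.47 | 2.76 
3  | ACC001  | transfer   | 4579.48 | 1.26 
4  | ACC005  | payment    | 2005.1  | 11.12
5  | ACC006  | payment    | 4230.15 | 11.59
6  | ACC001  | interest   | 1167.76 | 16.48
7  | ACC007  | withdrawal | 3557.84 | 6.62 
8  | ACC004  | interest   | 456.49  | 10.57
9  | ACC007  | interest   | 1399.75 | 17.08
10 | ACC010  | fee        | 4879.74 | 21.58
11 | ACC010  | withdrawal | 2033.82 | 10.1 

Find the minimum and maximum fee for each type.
SELECT type, MIN(fee), MAX(fee)
FROM transactions
GROUP BY type

Result:
  fee: min=21.58, max=21.58
  interest: min=2.76, max=17.08
  payment: min=11.12, max=11.59
  transfer: min=1.26, max=1.26
  withdrawal: min=6.62, max=10.10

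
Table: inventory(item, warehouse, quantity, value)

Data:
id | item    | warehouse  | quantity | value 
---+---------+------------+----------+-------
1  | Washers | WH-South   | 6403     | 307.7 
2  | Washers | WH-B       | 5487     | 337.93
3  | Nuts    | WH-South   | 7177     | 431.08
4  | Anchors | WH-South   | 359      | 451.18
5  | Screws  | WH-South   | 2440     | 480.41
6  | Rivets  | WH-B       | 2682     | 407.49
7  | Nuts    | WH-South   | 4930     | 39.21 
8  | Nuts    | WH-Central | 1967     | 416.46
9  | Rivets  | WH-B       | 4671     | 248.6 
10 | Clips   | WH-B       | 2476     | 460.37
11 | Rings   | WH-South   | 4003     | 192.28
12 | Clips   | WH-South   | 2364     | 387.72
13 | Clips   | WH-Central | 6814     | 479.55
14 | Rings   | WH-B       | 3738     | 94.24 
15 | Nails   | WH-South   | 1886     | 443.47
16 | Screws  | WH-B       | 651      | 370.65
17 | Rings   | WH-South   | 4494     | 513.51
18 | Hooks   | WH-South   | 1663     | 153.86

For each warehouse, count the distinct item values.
SELECT warehouse, COUNT(DISTINCT item)
FROM inventory
GROUP BY warehouse

Result:
  WH-B: 5 distinct
  WH-Central: 2 distinct
  WH-South: 8 distinct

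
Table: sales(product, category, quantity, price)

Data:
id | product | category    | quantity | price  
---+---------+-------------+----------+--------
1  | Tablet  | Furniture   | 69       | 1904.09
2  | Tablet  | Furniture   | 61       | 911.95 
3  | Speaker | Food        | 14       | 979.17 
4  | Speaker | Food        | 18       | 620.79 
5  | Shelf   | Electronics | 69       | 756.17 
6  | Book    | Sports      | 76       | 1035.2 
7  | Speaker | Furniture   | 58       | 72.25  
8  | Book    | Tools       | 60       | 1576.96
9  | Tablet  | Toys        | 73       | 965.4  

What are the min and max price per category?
SELECT category, MIN(price), MAX(price)
FROM sales
GROUP BY category

Result:
  Electronics: min=756.17, max=756.17
  Food: min=620.79, max=979.17
  Furniture: min=72.25, max=1904.09
  Sports: min=1035.20, max=1035.20
  Tools: min=1576.96, max=1576.96
  Toys: min=965.40, max=965.40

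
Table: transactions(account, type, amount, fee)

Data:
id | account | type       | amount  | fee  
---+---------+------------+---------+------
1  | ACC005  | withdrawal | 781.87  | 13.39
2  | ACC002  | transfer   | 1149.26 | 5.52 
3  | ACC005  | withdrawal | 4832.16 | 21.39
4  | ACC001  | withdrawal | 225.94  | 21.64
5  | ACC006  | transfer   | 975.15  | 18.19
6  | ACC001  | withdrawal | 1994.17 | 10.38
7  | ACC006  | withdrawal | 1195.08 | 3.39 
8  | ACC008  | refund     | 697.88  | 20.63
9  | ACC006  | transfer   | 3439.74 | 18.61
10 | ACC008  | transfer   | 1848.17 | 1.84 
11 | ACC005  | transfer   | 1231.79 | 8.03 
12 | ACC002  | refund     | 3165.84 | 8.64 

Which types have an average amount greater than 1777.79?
SELECT type, AVG(amount)
FROM transactions
GROUP BY type
HAVING AVG(amount) > 1777.79

Result:
  refund: avg=1931.86
  withdrawal: avg=1805.84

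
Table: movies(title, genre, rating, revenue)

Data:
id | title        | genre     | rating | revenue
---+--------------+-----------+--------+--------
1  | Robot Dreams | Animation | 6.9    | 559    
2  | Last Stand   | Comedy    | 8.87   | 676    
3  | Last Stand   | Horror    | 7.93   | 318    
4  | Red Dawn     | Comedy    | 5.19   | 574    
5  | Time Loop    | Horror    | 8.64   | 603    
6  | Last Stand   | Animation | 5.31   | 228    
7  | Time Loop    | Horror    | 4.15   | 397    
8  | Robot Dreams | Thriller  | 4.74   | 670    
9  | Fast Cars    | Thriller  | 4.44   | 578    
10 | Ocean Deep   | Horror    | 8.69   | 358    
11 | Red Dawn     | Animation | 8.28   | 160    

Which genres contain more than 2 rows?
SELECT genre, COUNT(*) as cnt
FROM movies
GROUP BY genre
HAVING COUNT(*) > 2

Result:
  Animation: 3
  Horror: 4

Note: HAVING filters groups after aggregation, WHERE filters rows before.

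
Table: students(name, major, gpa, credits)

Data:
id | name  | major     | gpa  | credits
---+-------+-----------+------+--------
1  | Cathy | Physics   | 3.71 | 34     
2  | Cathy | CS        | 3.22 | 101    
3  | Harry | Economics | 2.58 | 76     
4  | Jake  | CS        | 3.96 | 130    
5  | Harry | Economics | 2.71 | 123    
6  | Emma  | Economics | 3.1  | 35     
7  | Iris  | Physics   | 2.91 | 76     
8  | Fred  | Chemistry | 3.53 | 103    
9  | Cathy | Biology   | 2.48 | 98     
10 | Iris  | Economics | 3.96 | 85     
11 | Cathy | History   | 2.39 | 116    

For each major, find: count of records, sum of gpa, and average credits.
SELECT major,
       COUNT(*) as cnt,
       SUM(gpa) as total_gpa,
       AVG(credits) as avg_credits
FROM students
GROUP BY major

Result:
  Biology: 1 records, 2.48 total gpa, 98.00 avg credits
  CS: 2 records, 7.18 total gpa, 115.50 avg credits
  Chemistry: 1 records, 3.53 total gpa, 103.00 avg credits
  Economics: 4 records, 12.35 total gpa, 79.75 avg credits
  History: 1 records, 2.39 total gpa, 116.00 avg credits
  Physics: 2 records, 6.62 total gpa, 55.00 avg credits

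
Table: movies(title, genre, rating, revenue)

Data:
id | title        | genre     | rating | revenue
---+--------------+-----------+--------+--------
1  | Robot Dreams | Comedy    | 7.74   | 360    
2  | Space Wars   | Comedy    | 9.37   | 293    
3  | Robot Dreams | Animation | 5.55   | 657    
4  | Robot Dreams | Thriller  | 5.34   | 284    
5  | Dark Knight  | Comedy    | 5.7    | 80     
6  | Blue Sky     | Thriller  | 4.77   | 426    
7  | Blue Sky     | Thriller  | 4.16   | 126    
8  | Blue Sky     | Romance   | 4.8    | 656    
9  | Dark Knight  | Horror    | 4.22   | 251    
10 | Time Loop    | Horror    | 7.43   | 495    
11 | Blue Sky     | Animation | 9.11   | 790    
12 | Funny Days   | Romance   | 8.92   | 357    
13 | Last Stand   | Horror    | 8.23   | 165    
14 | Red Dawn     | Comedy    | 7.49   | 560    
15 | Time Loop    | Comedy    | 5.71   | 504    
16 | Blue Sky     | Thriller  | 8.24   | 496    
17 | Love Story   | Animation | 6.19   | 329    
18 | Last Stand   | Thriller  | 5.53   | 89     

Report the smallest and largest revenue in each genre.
SELECT genre, MIN(revenue), MAX(revenue)
FROM movies
GROUP BY genre

Result:
  Animation: min=329, max=790
  Comedy: min=80, max=560
  Horror: min=165, max=495
  Romance: min=357, max=656
  Thriller: min=89, max=496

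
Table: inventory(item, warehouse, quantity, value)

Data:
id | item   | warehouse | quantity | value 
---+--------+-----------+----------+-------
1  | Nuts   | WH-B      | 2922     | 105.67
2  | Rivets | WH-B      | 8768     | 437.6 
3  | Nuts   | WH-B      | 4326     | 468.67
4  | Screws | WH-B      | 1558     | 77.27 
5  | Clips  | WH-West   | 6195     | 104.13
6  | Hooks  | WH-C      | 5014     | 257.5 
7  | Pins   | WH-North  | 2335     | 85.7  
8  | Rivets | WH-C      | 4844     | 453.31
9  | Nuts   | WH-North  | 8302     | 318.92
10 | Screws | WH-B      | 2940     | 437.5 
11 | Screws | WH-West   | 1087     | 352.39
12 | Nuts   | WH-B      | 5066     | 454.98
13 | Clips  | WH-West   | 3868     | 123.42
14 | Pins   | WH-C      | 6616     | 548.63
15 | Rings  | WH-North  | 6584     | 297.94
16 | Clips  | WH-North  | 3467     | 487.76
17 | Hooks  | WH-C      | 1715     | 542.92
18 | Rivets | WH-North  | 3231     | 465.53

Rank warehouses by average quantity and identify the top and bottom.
SELECT warehouse, AVG(quantity)
FROM inventory
GROUP BY warehouse
ORDER BY AVG(quantity)

All groups:
  WH-West: 3716.67
  WH-B: 4263.33
  WH-C: 4547.25
  WH-North: 4783.80

Highest: WH-North (4783.80)
Lowest: WH-West (3716.67)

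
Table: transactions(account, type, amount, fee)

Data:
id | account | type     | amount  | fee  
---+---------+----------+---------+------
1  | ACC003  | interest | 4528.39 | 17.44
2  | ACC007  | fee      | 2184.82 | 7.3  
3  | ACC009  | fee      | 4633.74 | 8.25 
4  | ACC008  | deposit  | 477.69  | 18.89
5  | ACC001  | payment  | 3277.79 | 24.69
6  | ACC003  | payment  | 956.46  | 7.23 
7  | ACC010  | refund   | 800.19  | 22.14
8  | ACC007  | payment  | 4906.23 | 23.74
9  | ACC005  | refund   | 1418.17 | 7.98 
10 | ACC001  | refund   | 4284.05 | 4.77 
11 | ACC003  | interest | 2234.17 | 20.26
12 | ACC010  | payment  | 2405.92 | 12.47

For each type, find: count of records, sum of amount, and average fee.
SELECT type,
       COUNT(*) as cnt,
       SUM(amount) as total_amount,
       AVG(fee) as avg_fee
FROM transactions
GROUP BY type

Result:
  deposit: 1 records, 477.69 total amount, 18.89 avg fee
  fee: 2 records, 6818.56 total amount, 7.78 avg fee
  interest: 2 records, 6762.56 total amount, 18.85 avg fee
  payment: 4 records, 11546.40 total amount, 17.03 avg fee
  refund: 3 records, 6502.41 total amount, 11.63 avg fee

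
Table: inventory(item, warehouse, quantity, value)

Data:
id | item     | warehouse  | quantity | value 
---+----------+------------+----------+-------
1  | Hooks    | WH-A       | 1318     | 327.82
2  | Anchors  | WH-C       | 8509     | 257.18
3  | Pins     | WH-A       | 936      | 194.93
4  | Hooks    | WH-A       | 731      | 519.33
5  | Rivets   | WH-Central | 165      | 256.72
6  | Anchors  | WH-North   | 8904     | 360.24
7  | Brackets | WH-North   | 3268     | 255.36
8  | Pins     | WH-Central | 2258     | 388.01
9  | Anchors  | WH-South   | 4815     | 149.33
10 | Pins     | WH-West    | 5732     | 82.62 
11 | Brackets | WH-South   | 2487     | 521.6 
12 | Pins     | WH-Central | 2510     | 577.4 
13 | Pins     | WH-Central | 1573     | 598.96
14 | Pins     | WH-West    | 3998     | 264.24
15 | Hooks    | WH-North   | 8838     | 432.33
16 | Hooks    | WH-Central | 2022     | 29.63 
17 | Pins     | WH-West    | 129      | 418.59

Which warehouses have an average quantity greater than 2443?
SELECT warehouse, AVG(quantity)
FROM inventory
GROUP BY warehouse
HAVING AVG(quantity) > 2443

Result:
  WH-C: avg=8509.00
  WH-North: avg=7003.33
  WH-South: avg=3651.00
  WH-West: avg=3286.33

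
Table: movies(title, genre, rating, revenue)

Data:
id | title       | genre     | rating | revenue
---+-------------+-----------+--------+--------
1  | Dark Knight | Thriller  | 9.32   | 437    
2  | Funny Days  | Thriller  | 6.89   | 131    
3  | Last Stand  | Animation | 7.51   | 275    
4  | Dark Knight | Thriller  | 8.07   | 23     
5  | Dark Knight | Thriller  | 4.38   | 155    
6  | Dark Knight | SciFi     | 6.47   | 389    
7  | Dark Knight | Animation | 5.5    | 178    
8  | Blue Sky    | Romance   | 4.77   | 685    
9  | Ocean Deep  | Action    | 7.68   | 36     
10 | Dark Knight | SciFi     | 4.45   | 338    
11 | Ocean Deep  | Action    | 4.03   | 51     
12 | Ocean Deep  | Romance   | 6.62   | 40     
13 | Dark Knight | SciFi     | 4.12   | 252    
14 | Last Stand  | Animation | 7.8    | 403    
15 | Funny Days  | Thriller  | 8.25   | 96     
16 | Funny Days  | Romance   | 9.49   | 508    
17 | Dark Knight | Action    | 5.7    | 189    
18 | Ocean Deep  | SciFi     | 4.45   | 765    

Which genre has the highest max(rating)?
SELECT genre, MAX(rating) as val
FROM movies
GROUP BY genre
ORDER BY val DESC
LIMIT 1

Result: Romance with max(rating) = 9.49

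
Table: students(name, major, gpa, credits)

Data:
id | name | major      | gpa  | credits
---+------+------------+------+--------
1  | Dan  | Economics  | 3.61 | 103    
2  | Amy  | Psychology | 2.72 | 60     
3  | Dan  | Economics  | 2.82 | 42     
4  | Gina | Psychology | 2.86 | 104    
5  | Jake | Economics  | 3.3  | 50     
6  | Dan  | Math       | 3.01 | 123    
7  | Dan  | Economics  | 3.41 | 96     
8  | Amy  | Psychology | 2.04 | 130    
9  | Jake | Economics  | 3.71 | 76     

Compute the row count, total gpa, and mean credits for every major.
SELECT major,
       COUNT(*) as cnt,
       SUM(gpa) as total_gpa,
       AVG(credits) as avg_credits
FROM students
GROUP BY major

Result:
  Economics: 5 records, 16.85 total gpa, 73.40 avg credits
  Math: 1 records, 3.01 total gpa, 123.00 avg credits
  Psychology: 3 records, 7.62 total gpa, 98.00 avg credits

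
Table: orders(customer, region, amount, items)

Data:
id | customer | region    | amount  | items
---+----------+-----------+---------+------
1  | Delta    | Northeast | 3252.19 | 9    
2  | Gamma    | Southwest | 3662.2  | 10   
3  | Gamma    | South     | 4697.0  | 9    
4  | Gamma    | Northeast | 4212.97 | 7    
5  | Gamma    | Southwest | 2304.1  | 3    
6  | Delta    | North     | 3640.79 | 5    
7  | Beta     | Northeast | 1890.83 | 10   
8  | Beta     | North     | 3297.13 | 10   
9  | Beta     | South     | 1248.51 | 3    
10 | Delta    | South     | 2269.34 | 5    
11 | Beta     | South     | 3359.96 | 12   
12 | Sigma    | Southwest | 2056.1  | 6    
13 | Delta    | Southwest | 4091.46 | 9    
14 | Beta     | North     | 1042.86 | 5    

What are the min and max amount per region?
SELECT region, MIN(amount), MAX(amount)
FROM orders
GROUP BY region

Result:
  North: min=1042.86, max=3640.79
  Northeast: min=1890.83, max=4212.97
  South: min=1248.51, max=4697.00
  Southwest: min=2056.10, max=4091.46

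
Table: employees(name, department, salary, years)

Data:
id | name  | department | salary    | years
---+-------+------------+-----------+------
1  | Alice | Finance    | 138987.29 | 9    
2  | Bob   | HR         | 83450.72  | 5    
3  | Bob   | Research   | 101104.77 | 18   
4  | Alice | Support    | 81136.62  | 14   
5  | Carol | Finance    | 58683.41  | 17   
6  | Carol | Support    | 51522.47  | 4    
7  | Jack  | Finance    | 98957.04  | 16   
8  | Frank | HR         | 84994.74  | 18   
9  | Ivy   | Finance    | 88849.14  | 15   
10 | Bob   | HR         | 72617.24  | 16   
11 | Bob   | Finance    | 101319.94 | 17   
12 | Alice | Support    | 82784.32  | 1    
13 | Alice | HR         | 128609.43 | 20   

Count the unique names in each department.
SELECT department, COUNT(DISTINCT name)
FROM employees
GROUP BY department

Result:
  Finance: 5 distinct
  HR: 3 distinct
  Research: 1 distinct
  Support: 2 distinct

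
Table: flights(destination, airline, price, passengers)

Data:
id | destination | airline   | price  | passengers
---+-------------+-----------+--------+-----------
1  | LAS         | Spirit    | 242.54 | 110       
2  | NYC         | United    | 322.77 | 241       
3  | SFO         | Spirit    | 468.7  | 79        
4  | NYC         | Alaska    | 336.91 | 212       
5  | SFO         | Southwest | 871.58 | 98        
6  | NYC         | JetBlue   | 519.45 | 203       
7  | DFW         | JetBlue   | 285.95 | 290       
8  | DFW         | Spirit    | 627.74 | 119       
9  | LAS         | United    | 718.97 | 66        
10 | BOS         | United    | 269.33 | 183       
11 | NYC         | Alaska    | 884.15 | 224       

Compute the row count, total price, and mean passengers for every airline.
SELECT airline,
       COUNT(*) as cnt,
       SUM(price) as total_price,
       AVG(passengers) as avg_passengers
FROM flights
GROUP BY airline

Result:
  Alaska: 2 records, 1221.06 total price, 218.00 avg passengers
  JetBlue: 2 records, 805.40 total price, 246.50 avg passengers
  Southwest: 1 records, 871.58 total price, 98.00 avg passengers
  Spirit: 3 records, 1338.98 total price, 102.67 avg passengers
  United: 3 records, 1311.07 total price, 163.33 avg passengers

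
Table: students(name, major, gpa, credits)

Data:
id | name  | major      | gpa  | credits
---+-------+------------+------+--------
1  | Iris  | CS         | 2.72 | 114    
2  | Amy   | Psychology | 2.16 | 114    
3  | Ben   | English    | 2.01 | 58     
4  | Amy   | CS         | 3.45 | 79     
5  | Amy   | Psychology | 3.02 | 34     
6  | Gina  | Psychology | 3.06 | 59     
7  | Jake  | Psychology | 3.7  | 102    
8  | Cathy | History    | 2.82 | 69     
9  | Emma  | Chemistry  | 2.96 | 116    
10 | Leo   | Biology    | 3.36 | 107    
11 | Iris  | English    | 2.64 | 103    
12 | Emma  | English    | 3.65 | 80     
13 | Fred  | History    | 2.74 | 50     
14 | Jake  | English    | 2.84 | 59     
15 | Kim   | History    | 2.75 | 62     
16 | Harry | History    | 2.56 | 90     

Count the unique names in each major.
SELECT major, COUNT(DISTINCT name)
FROM students
GROUP BY major

Result:
  Biology: 1 distinct
  CS: 2 distinct
  Chemistry: 1 distinct
  English: 4 distinct
  History: 4 distinct
  Psychology: 3 distinct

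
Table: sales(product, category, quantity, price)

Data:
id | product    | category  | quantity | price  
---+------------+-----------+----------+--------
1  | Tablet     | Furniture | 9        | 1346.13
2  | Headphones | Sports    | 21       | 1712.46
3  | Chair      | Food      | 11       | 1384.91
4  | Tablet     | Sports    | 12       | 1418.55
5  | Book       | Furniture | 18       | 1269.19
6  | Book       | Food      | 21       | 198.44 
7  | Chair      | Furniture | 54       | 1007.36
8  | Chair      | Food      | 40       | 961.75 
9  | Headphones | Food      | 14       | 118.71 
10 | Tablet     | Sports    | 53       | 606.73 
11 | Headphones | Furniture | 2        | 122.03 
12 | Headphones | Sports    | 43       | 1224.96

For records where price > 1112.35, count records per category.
SELECT category, COUNT(*)
FROM sales
WHERE price > 1112.35
GROUP BY category

Note: WHERE filters rows before grouping.

Result:
  Food: 1
  Furniture: 2
  Sports: 3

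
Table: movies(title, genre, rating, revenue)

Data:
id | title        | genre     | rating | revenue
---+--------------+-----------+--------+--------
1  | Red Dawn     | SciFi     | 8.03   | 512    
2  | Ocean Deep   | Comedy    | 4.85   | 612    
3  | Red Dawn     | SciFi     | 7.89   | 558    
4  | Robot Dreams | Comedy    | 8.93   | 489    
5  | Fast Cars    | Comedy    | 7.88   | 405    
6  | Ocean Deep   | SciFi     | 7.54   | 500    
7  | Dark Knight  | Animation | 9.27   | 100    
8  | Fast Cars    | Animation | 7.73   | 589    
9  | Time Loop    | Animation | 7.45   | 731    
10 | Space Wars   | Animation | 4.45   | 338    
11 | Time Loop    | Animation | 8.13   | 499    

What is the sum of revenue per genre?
SELECT genre, SUM(revenue) as result
FROM movies
GROUP BY genre

Result:
  Animation: 2257
  Comedy: 1506
  SciFi: 1570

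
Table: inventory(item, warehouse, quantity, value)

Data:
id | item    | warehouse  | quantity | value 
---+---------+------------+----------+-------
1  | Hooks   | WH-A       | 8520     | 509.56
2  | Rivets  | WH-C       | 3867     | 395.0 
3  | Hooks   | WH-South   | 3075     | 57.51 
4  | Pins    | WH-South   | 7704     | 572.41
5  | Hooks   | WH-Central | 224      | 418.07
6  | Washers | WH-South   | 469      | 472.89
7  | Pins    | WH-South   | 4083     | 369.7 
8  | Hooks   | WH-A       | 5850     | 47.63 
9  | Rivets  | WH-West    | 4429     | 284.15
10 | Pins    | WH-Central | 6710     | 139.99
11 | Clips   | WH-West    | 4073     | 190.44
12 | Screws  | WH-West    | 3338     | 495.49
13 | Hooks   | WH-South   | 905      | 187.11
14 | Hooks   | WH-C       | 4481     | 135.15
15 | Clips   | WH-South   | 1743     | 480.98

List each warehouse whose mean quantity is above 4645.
SELECT warehouse, AVG(quantity)
FROM inventory
GROUP BY warehouse
HAVING AVG(quantity) > 4645

Result:
  WH-A: avg=7185.00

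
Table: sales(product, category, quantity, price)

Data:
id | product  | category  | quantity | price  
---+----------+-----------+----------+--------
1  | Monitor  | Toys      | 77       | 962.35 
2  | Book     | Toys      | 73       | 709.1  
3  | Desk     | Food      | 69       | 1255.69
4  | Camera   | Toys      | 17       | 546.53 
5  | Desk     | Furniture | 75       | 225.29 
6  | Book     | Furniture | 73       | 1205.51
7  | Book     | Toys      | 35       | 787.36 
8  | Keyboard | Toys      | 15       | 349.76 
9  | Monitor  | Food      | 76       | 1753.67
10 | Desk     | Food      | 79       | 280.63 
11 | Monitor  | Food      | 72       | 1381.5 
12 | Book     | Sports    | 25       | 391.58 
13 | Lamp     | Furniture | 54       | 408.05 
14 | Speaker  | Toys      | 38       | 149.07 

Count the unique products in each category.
SELECT category, COUNT(DISTINCT product)
FROM sales
GROUP BY category

Result:
  Food: 2 distinct
  Furniture: 3 distinct
  Sports: 1 distinct
  Toys: 5 distinct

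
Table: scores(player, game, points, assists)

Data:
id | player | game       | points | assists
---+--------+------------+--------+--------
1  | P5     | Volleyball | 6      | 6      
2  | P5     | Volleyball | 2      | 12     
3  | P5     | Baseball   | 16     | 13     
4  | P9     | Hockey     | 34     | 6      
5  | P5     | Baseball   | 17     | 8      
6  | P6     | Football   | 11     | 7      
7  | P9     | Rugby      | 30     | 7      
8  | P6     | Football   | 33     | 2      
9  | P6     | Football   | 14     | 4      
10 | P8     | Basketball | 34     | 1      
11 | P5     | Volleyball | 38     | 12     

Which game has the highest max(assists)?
SELECT game, MAX(assists) as val
FROM scores
GROUP BY game
ORDER BY val DESC
LIMIT 1

Result: Baseball with max(assists) = 13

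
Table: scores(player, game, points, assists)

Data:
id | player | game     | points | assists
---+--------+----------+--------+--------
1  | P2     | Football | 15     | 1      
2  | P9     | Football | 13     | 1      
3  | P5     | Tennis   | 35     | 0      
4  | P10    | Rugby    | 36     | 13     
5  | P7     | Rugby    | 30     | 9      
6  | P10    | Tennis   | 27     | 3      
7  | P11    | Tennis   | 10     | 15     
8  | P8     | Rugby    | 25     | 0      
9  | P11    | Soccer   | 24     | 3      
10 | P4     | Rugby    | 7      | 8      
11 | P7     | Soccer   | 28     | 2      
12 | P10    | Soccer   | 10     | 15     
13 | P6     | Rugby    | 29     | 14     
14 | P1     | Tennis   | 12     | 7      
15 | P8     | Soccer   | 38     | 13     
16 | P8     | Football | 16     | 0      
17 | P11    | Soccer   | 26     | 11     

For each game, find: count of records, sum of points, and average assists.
SELECT game,
       COUNT(*) as cnt,
       SUM(points) as total_points,
       AVG(assists) as avg_assists
FROM scores
GROUP BY game

Result:
  Football: 3 records, 44 total points, 0.67 avg assists
  Rugby: 5 records, 127 total points, 8.80 avg assists
  Soccer: 5 records, 126 total points, 8.80 avg assists
  Tennis: 4 records, 84 total points, 6.25 avg assists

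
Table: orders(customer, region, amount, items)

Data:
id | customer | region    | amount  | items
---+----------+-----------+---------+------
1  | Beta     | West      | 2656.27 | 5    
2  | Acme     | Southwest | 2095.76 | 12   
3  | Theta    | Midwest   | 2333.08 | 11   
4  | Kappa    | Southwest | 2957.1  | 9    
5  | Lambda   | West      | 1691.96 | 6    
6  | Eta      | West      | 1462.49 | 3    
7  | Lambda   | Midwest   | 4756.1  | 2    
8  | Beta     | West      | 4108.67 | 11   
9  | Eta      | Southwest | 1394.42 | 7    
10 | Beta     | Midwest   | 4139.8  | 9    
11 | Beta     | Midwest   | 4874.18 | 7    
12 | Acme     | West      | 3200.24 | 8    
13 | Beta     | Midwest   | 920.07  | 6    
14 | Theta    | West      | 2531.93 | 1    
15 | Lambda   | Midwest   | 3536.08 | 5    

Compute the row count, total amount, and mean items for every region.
SELECT region,
       COUNT(*) as cnt,
       SUM(amount) as total_amount,
       AVG(items) as avg_items
FROM orders
GROUP BY region

Result:
  Midwest: 6 records, 20559.31 total amount, 6.67 avg items
  Southwest: 3 records, 6447.28 total amount, 9.33 avg items
  West: 6 records, 15651.56 total amount, 5.67 avg items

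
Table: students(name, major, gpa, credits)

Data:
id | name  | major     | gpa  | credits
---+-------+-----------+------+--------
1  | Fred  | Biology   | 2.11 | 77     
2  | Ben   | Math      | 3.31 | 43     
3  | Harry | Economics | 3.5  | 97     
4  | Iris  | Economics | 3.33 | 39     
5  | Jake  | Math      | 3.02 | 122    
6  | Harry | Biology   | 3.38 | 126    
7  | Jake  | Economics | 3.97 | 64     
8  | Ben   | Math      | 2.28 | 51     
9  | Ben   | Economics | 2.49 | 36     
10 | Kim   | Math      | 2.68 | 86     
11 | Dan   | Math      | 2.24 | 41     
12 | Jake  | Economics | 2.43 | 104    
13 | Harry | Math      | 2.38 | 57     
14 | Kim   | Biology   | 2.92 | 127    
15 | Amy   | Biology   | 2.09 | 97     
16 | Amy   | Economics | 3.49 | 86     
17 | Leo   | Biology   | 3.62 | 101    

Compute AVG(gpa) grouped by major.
SELECT major, AVG(gpa) as result
FROM students
GROUP BY major

Result:
  Biology: 2.82
  Economics: 3.20
  Math: 2.65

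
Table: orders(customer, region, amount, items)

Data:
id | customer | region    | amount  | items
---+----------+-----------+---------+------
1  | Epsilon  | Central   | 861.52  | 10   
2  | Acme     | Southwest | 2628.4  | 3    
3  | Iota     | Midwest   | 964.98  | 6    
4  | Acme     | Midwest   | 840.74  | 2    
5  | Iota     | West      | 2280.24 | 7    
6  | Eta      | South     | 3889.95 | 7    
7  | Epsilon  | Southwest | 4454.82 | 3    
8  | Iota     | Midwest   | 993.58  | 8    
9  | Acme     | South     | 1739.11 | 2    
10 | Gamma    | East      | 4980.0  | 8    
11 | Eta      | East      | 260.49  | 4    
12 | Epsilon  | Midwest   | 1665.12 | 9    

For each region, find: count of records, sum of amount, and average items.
SELECT region,
       COUNT(*) as cnt,
       SUM(amount) as total_amount,
       AVG(items) as avg_items
FROM orders
GROUP BY region

Result:
  Central: 1 records, 861.52 total amount, 10.00 avg items
  East: 2 records, 5240.49 total amount, 6.00 avg items
  Midwest: 4 records, 4464.42 total amount, 6.25 avg items
  South: 2 records, 5629.06 total amount, 4.50 avg items
  Southwest: 2 records, 7083.22 total amount, 3.00 avg items
  West: 1 records, 2280.24 total amount, 7.00 avg items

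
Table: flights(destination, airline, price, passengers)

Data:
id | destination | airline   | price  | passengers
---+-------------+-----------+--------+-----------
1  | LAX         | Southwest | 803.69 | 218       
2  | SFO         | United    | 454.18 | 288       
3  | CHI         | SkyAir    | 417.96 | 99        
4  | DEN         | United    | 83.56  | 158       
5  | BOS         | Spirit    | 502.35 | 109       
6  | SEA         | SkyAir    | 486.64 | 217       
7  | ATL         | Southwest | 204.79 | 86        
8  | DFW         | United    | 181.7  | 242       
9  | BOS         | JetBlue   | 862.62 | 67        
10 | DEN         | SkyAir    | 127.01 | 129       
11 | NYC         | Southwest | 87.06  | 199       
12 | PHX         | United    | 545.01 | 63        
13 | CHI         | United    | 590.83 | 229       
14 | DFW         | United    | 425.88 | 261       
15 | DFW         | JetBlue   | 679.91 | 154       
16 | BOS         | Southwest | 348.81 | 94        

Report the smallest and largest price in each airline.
SELECT airline, MIN(price), MAX(price)
FROM flights
GROUP BY airline

Result:
  JetBlue: min=679.91, max=862.62
  SkyAir: min=127.01, max=486.64
  Southwest: min=87.06, max=803.69
  Spirit: min=502.35, max=502.35
  United: min=83.56, max=590.83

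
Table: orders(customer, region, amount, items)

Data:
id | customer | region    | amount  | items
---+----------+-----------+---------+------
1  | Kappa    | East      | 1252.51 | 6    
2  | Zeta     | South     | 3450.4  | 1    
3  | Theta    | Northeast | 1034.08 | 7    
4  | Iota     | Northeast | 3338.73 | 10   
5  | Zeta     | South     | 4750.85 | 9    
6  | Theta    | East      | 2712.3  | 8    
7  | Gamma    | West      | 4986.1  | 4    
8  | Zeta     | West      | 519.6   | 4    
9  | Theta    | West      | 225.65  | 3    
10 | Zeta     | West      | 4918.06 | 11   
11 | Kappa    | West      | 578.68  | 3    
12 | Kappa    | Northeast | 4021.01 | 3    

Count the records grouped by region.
SELECT region, COUNT(*) as count
FROM orders
GROUP BY region

Result:
  East: 2
  Northeast: 3
  South: 2
  West: 5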